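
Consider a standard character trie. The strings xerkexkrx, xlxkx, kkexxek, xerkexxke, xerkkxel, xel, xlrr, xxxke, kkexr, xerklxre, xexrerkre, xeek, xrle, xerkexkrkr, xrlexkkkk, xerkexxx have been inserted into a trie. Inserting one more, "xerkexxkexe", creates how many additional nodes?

Walking "xerkexxkexe" from the root, the first 9 characters ("xerkexxke") follow existing edges; "x" is the first miss.
New nodes needed: |"xerkexxkexe"| − 9 = 11 − 9 = 2.

2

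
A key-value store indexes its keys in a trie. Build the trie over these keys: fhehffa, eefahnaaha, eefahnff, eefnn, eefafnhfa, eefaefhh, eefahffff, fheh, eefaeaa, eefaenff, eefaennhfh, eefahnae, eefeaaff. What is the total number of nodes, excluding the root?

For each word, the new-node count is its length minus the longest prefix already in the trie:
  "fhehffa" → 7 new (f, h, e, h, f, f, a)
  "eefahnaaha" → 10 new (e, e, f, a, h, n, a, a, h, a)
  "eefahnff" → prefix "eefahn" already present; 2 new (f, f)
  "eefnn" → prefix "eef" already present; 2 new (n, n)
  "eefafnhfa" → prefix "eefa" already present; 5 new (f, n, h, f, a)
  "eefaefhh" → prefix "eefa" already present; 4 new (e, f, h, h)
  "eefahffff" → prefix "eefah" already present; 4 new (f, f, f, f)
  "fheh" → prefix "fheh" already present; 0 new (none)
  "eefaeaa" → prefix "eefae" already present; 2 new (a, a)
  "eefaenff" → prefix "eefae" already present; 3 new (n, f, f)
  "eefaennhfh" → prefix "eefaen" already present; 4 new (n, h, f, h)
  "eefahnae" → prefix "eefahna" already present; 1 new (e)
  "eefeaaff" → prefix "eef" already present; 5 new (e, a, a, f, f)
Total nodes = 7 + 10 + 2 + 2 + 5 + 4 + 4 + 0 + 2 + 3 + 4 + 1 + 5 = 49

49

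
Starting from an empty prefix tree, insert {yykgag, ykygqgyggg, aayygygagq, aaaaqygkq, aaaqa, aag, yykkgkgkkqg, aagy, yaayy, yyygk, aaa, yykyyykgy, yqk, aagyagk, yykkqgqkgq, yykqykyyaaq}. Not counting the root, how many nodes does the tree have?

Trace insertions, counting only characters that open a new branch:
  "yykgag" → 6 new (y, y, k, g, a, g)
  "ykygqgyggg" → prefix "y" already present; 9 new (k, y, g, q, g, y, g, g, g)
  "aayygygagq" → 10 new (a, a, y, y, g, y, g, a, g, q)
  "aaaaqygkq" → prefix "aa" already present; 7 new (a, a, q, y, g, k, q)
  "aaaqa" → prefix "aaa" already present; 2 new (q, a)
  "aag" → prefix "aa" already present; 1 new (g)
  "yykkgkgkkqg" → prefix "yyk" already present; 8 new (k, g, k, g, k, k, q, g)
  "aagy" → prefix "aag" already present; 1 new (y)
  "yaayy" → prefix "y" already present; 4 new (a, a, y, y)
  "yyygk" → prefix "yy" already present; 3 new (y, g, k)
  "aaa" → prefix "aaa" already present; 0 new (none)
  "yykyyykgy" → prefix "yyk" already present; 6 new (y, y, y, k, g, y)
  "yqk" → prefix "y" already present; 2 new (q, k)
  "aagyagk" → prefix "aagy" already present; 3 new (a, g, k)
  "yykkqgqkgq" → prefix "yykk" already present; 6 new (q, g, q, k, g, q)
  "yykqykyyaaq" → prefix "yyk" already present; 8 new (q, y, k, y, y, a, a, q)
Total nodes = 6 + 9 + 10 + 7 + 2 + 1 + 8 + 1 + 4 + 3 + 0 + 6 + 2 + 3 + 6 + 8 = 76

76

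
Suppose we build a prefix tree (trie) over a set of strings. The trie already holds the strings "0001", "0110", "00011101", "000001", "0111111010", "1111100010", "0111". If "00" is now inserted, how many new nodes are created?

0

"00" is already a full path in the trie; only an end-marker is added.
No new nodes are needed: 0.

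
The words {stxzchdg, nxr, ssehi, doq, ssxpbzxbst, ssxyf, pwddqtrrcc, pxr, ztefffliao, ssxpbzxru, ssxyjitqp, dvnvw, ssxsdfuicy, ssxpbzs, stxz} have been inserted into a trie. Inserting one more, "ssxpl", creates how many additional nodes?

1

"ssxp" is already a path in the trie; the remaining "l" must be added.
Each of the 1 remaining characters creates one node.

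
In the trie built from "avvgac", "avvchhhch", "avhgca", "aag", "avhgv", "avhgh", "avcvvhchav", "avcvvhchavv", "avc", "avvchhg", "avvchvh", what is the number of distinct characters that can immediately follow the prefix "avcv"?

Follow the path "avcv" to its node, then look at its outgoing edges.
Distinct next characters after "avcv": v.
That node has 1 child edge.

1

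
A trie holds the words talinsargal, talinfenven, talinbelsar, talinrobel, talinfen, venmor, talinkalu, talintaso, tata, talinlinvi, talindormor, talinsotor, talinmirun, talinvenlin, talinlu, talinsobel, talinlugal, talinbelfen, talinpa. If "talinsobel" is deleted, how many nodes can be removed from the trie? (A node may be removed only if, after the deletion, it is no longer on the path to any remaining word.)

A node on "talinsobel"'s path can go only if nothing else ends at it or branches off below it.
The suffix "bel" (3 nodes) is used only by "talinsobel"; the node for "talinso" still has the child "t", so pruning stops there.
Nodes removed: 3

3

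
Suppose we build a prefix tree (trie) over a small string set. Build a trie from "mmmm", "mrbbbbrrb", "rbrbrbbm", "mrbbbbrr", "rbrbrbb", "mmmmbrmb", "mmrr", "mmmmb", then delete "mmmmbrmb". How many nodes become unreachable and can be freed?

After clearing the end-marker at "mmmmbrmb", prune upward until reaching a node still needed by another word.
The suffix "rmb" (3 nodes) is used only by "mmmmbrmb"; "mmmmb" is itself a stored word, so pruning stops there.
Nodes removed: 3

3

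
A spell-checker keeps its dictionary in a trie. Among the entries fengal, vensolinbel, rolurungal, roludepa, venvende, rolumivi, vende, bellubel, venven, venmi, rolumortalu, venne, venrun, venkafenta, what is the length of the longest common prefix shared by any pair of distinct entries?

6

The deepest shared node is where two words last agree before diverging.
"venven" and "venvende" agree on "venven" (6 characters) before diverging; nothing deeper is shared.
Longest shared-prefix length: 6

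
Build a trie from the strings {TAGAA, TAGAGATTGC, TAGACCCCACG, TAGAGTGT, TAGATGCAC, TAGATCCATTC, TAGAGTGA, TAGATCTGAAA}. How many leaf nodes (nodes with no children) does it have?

8

A leaf is a node with no children — equivalently, the end of a word that is not a proper prefix of any other stored word.
Those words: "TAGAA", "TAGACCCCACG", "TAGAGATTGC", "TAGAGTGA", "TAGAGTGT", "TAGATCCATTC", "TAGATCTGAAA", "TAGATGCAC"
Leaf count: 8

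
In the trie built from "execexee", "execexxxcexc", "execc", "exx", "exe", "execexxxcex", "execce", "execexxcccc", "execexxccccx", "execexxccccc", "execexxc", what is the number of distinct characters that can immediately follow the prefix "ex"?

Walk "ex" from the root, arriving at one node.
Characters that immediately follow "ex" among the stored strings: {e, x}.
That node has 2 child edges.

2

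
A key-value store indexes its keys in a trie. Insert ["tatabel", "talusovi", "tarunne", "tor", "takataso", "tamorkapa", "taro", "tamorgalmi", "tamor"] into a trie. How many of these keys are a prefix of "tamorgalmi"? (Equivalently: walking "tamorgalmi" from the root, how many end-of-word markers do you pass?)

Traverse "tamorgalmi" character by character; count nodes along the way that are marked as word ends.
Prefixes of the query that are stored words: "tamor", "tamorgalmi"
Count: 2

2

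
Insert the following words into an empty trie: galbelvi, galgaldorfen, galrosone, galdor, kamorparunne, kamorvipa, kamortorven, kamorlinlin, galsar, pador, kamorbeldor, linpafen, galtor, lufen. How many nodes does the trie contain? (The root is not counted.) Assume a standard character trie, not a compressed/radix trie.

83

For each word, the new-node count is its length minus the longest prefix already in the trie:
  "galbelvi" → 8 new (g, a, l, b, e, l, v, i)
  "galgaldorfen" → prefix "gal" already present; 9 new (g, a, l, d, o, r, f, e, n)
  "galrosone" → prefix "gal" already present; 6 new (r, o, s, o, n, e)
  "galdor" → prefix "gal" already present; 3 new (d, o, r)
  "kamorparunne" → 12 new (k, a, m, o, r, p, a, r, u, n, n, e)
  "kamorvipa" → prefix "kamor" already present; 4 new (v, i, p, a)
  "kamortorven" → prefix "kamor" already present; 6 new (t, o, r, v, e, n)
  "kamorlinlin" → prefix "kamor" already present; 6 new (l, i, n, l, i, n)
  "galsar" → prefix "gal" already present; 3 new (s, a, r)
  "pador" → 5 new (p, a, d, o, r)
  "kamorbeldor" → prefix "kamor" already present; 6 new (b, e, l, d, o, r)
  "linpafen" → 8 new (l, i, n, p, a, f, e, n)
  "galtor" → prefix "gal" already present; 3 new (t, o, r)
  "lufen" → prefix "l" already present; 4 new (u, f, e, n)
Total nodes = 8 + 9 + 6 + 3 + 12 + 4 + 6 + 6 + 3 + 5 + 6 + 8 + 3 + 4 = 83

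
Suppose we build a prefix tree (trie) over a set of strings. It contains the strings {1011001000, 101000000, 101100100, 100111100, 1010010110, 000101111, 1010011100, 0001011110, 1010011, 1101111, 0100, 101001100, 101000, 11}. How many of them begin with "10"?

9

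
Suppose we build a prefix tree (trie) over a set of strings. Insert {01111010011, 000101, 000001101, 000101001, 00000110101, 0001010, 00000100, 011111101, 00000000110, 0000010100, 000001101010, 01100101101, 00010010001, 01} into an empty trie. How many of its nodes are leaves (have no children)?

Leaves are exactly the stored words that no other stored word extends.
Those words: "00000000110", "00000100", "0000010100", "000001101010", "00010010001", "000101001", "01100101101", "01111010011", "011111101"
Leaf count: 9

9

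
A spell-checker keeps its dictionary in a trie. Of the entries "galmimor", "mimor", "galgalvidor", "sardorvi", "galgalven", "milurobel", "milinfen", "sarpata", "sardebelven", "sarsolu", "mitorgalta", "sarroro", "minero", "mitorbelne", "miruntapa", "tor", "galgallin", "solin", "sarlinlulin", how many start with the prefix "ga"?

4

Filter for entries beginning with "ga":
Matches: "galgallin", "galgalven", "galgalvidor", "galmimor"
Count: 4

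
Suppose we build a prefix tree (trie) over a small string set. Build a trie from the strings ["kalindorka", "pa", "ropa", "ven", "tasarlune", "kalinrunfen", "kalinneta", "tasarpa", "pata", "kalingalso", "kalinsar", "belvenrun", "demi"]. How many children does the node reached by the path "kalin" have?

5

The children of the "kalin" node are the distinct next characters among strings starting with "kalin".
Characters that immediately follow "kalin" among the stored strings: {d, g, n, r, s}.
That node has 5 child edges.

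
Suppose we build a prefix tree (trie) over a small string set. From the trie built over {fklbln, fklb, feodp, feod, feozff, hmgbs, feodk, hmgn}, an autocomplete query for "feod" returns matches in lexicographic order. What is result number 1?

Words with prefix "feod", in lexicographic order: "feod", "feodk", "feodp"
The 1st is feod.

feod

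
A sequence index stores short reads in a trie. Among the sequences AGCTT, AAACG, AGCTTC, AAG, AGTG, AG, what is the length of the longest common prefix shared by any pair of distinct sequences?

5

Equivalently: take the maximum, over all pairs, of their longest common prefix length.
e.g. "AGCTT" and "AGCTTC" share the prefix "AGCTT" of length 5; no pair shares a longer one.
Longest shared-prefix length: 5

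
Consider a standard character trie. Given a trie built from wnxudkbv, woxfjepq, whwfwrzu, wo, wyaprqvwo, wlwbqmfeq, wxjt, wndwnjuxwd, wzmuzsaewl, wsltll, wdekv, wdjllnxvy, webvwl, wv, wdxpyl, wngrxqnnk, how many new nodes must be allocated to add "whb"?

The longest prefix of "whb" already in the trie is "wh" (length 2).
So 3 − 2 = 1 new nodes.

1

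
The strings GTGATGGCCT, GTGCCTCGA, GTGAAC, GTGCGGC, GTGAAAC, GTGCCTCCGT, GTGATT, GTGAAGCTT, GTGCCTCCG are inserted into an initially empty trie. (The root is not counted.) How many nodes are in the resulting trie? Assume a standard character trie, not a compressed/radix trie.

Count nodes per top-level branch (shared prefixes stored once):
  'G'-branch (GTGAAAC, GTGAAC, GTGAAGCTT, GTGATGGCCT, GTGATT, GTGCCTCCG, GTGCCTCCGT, GTGCCTCGA, GTGCGGC): 31 nodes
Sum: 31

31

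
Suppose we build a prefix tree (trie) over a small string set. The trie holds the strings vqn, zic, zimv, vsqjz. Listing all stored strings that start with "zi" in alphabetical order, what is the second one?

Words with prefix "zi", in lexicographic order: "zic", "zimv"
Position 2: zimv

zimv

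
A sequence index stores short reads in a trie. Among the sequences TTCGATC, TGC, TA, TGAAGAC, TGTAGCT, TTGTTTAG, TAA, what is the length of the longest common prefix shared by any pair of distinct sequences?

Equivalently: take the maximum, over all pairs, of their longest common prefix length.
"TA" and "TAA" agree on "TA" (2 characters) before diverging; nothing deeper is shared.
Longest shared-prefix length: 2

2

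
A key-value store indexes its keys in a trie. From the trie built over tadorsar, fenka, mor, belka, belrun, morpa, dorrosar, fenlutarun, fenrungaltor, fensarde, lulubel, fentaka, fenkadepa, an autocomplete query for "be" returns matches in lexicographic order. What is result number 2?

belrun

Filter for "be…" and sort: "belka", "belrun"
Position 2: belrun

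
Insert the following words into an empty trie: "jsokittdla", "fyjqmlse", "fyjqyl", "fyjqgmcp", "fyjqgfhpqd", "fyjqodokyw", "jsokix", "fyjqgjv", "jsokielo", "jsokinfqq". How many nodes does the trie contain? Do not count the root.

Count nodes per top-level branch (shared prefixes stored once):
  'f'-branch (fyjqgfhpqd, fyjqgjv, fyjqgmcp, fyjqmlse, fyjqodokyw, fyjqyl): 27 nodes
  'j'-branch (jsokielo, jsokinfqq, jsokittdla, jsokix): 18 nodes
Sum: 45

45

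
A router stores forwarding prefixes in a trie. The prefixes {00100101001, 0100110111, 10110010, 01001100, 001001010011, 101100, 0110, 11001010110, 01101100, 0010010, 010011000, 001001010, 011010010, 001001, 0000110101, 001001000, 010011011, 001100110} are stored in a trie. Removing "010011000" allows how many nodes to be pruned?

After clearing the end-marker at "010011000", prune upward until reaching a node still needed by another word.
The suffix "0" (1 node) is used only by "010011000"; "01001100" is itself a stored word, so pruning stops there.
Nodes removed: 1

1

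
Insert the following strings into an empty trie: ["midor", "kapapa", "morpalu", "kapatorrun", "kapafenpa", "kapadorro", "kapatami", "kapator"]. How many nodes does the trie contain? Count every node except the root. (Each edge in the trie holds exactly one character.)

Count nodes per top-level branch (shared prefixes stored once):
  'k'-branch (kapadorro, kapafenpa, kapapa, kapatami, kapator, kapatorrun): 25 nodes
  'm'-branch (midor, morpalu): 11 nodes
Sum: 36

36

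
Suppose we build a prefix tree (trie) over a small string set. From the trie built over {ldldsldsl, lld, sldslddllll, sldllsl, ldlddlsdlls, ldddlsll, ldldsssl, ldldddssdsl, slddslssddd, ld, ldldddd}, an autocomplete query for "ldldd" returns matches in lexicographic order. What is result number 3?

ldlddlsdlls

DFS of the "ldldd" subtree visits, in order: "ldldddd", "ldldddssdsl", "ldlddlsdlls"
Position 3: ldlddlsdlls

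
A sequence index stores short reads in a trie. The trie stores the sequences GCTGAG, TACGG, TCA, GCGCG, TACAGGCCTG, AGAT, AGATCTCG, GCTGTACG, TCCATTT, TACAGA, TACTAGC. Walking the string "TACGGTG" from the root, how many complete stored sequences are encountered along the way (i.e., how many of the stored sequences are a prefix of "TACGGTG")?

Check each prefix of "TACGGTG" against the stored set — each match is an end-marker on the path.
Prefixes of the query that are stored words: "TACGG"
Count: 1

1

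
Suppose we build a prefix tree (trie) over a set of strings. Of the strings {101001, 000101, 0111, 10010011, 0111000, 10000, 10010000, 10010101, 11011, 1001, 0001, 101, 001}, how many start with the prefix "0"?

5

Filter for entries beginning with "0":
Words under "0": 0001, 000101, 001, 0111, 0111000
Count: 5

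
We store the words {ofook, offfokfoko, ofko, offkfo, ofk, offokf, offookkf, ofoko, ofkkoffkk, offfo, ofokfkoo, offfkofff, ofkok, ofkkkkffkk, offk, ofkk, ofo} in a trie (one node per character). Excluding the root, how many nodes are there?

Insert word by word; a character creates a node only if that edge doesn't already exist:
  "ofook" → 5 new (o, f, o, o, k)
  "offfokfoko" → prefix "of" already present; 8 new (f, f, o, k, f, o, k, o)
  "ofko" → prefix "of" already present; 2 new (k, o)
  "offkfo" → prefix "off" already present; 3 new (k, f, o)
  "ofk" → prefix "ofk" already present; 0 new (none)
  "offokf" → prefix "off" already present; 3 new (o, k, f)
  "offookkf" → prefix "offo" already present; 4 new (o, k, k, f)
  "ofoko" → prefix "ofo" already present; 2 new (k, o)
  "ofkkoffkk" → prefix "ofk" already present; 6 new (k, o, f, f, k, k)
  "offfo" → prefix "offfo" already present; 0 new (none)
  "ofokfkoo" → prefix "ofok" already present; 4 new (f, k, o, o)
  "offfkofff" → prefix "offf" already present; 5 new (k, o, f, f, f)
  "ofkok" → prefix "ofko" already present; 1 new (k)
  "ofkkkkffkk" → prefix "ofkk" already present; 6 new (k, k, f, f, k, k)
  "offk" → prefix "offk" already present; 0 new (none)
  "ofkk" → prefix "ofkk" already present; 0 new (none)
  "ofo" → prefix "ofo" already present; 0 new (none)
Total nodes = 5 + 8 + 2 + 3 + 0 + 3 + 4 + 2 + 6 + 0 + 4 + 5 + 1 + 6 + 0 + 0 + 0 = 49

49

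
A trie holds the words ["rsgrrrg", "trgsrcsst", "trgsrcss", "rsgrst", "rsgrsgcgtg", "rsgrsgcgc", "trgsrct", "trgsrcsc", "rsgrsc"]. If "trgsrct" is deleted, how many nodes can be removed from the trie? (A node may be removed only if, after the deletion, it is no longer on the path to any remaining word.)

1

A node on "trgsrct"'s path can go only if nothing else ends at it or branches off below it.
The suffix "t" (1 node) is used only by "trgsrct"; the node for "trgsrc" still has the child "s", so pruning stops there.
Nodes removed: 1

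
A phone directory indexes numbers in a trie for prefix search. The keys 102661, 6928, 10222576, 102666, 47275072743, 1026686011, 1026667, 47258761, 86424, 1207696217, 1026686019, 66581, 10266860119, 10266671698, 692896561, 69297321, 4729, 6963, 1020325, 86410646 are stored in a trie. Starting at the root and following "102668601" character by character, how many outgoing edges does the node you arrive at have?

Follow the path "102668601" to its node, then look at its outgoing edges.
Characters that immediately follow "102668601" among the stored strings: {1, 9}.
That node has 2 child edges.

2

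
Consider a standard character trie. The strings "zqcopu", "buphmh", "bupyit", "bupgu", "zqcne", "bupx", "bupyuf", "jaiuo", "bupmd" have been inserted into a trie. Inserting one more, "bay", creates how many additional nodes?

2

Walking "bay" from the root, the first 1 characters ("b") follow existing edges; "a" is the first miss.
So 3 − 1 = 2 new nodes.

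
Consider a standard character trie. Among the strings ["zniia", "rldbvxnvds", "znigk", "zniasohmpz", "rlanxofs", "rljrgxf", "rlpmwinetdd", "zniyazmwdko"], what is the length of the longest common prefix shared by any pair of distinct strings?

3

Equivalently: take the maximum, over all pairs, of their longest common prefix length.
"zniasohmpz" and "znigk" agree on "zni" (3 characters) before diverging; nothing deeper is shared.
Longest shared-prefix length: 3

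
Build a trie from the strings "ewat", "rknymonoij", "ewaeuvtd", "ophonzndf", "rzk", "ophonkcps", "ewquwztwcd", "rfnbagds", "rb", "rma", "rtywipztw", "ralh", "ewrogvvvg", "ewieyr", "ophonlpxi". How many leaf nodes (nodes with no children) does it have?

15

Leaves are exactly the stored words that no other stored word extends.
Those words: "ewaeuvtd", "ewat", "ewieyr", "ewquwztwcd", "ewrogvvvg", "ophonkcps", "ophonlpxi", "ophonzndf", "ralh", "rb", "rfnbagds", "rknymonoij", "rma", "rtywipztw", "rzk"
Leaf count: 15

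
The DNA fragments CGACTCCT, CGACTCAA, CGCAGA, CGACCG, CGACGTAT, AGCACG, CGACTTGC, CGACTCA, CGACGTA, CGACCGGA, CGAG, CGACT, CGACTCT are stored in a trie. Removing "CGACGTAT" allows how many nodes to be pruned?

1

A node on "CGACGTAT"'s path can go only if nothing else ends at it or branches off below it.
The suffix "T" (1 node) is used only by "CGACGTAT"; "CGACGTA" is itself a stored word, so pruning stops there.
Nodes removed: 1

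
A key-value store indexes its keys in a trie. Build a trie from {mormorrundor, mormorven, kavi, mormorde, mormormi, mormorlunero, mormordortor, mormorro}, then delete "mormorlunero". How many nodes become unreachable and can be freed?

6

A node on "mormorlunero"'s path can go only if nothing else ends at it or branches off below it.
The suffix "lunero" (6 nodes) is used only by "mormorlunero"; the node for "mormor" still has the child "r", so pruning stops there.
Nodes removed: 6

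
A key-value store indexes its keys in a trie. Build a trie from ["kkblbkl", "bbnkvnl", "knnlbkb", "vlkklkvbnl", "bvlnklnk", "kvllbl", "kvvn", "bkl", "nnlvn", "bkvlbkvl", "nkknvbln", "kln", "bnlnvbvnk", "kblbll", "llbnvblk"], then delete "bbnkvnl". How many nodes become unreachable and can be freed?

6

A node on "bbnkvnl"'s path can go only if nothing else ends at it or branches off below it.
The suffix "bnkvnl" (6 nodes) is used only by "bbnkvnl"; the node for "b" still has the child "v", so pruning stops there.
Nodes removed: 6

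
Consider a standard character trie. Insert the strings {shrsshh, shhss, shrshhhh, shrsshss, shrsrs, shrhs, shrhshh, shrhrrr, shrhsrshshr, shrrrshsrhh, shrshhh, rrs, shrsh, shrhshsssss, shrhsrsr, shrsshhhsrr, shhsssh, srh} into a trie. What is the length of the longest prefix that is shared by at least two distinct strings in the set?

Equivalently: take the maximum, over all pairs, of their longest common prefix length.
"shrhsrshshr" and "shrhsrsr" agree on "shrhsrs" (7 characters) before diverging; nothing deeper is shared.
Longest shared-prefix length: 7

7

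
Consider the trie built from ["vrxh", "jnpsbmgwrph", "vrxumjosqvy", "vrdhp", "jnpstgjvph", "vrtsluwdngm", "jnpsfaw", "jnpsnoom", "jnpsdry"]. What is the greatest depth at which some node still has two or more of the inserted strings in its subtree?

Equivalently: take the maximum, over all pairs, of their longest common prefix length.
"jnpsbmgwrph" and "jnpsdry" agree on "jnps" (4 characters) before diverging; nothing deeper is shared.
Longest shared-prefix length: 4

4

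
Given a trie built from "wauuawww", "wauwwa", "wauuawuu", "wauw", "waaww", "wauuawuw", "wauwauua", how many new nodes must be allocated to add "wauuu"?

"wauu" is already a path in the trie; the remaining "u" must be added.
New nodes needed: |"wauuu"| − 4 = 5 − 4 = 1.

1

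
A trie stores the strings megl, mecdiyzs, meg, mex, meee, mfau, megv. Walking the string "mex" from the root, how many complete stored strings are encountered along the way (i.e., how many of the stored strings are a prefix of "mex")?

Check each prefix of "mex" against the stored set — each match is an end-marker on the path.
Prefixes of the query that are stored words: "mex"
Count: 1

1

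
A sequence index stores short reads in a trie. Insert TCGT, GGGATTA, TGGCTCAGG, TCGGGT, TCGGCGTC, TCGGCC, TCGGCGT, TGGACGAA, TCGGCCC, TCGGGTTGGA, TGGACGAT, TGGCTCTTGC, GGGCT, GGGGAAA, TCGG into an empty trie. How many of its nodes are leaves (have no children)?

11

A leaf is a node with no children — equivalently, the end of a word that is not a proper prefix of any other stored word.
Those words: "GGGATTA", "GGGCT", "GGGGAAA", "TCGGCCC", "TCGGCGTC", "TCGGGTTGGA", "TCGT", "TGGACGAA", "TGGACGAT", "TGGCTCAGG", "TGGCTCTTGC"
Leaf count: 11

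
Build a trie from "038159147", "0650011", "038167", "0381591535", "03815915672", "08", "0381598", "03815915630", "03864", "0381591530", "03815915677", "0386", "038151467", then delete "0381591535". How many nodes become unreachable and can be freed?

1

After clearing the end-marker at "0381591535", prune upward until reaching a node still needed by another word.
The suffix "5" (1 node) is used only by "0381591535"; the node for "038159153" still has the child "0", so pruning stops there.
Nodes removed: 1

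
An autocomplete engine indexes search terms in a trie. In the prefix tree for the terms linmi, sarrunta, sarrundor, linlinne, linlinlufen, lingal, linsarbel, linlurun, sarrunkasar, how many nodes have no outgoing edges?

9

A leaf is a node with no children — equivalently, the end of a word that is not a proper prefix of any other stored word.
Those words: "lingal", "linlinlufen", "linlinne", "linlurun", "linmi", "linsarbel", "sarrundor", "sarrunkasar", "sarrunta"
Leaf count: 9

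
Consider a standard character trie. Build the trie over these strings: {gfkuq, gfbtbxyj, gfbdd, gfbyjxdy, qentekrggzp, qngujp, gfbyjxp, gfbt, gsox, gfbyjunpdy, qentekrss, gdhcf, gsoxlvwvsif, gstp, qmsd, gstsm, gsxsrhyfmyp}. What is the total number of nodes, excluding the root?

Trace insertions, counting only characters that open a new branch:
  "gfkuq" → 5 new (g, f, k, u, q)
  "gfbtbxyj" → prefix "gf" already present; 6 new (b, t, b, x, y, j)
  "gfbdd" → prefix "gfb" already present; 2 new (d, d)
  "gfbyjxdy" → prefix "gfb" already present; 5 new (y, j, x, d, y)
  "qentekrggzp" → 11 new (q, e, n, t, e, k, r, g, g, z, p)
  "qngujp" → prefix "q" already present; 5 new (n, g, u, j, p)
  "gfbyjxp" → prefix "gfbyjx" already present; 1 new (p)
  "gfbt" → prefix "gfbt" already present; 0 new (none)
  "gsox" → prefix "g" already present; 3 new (s, o, x)
  "gfbyjunpdy" → prefix "gfbyj" already present; 5 new (u, n, p, d, y)
  "qentekrss" → prefix "qentekr" already present; 2 new (s, s)
  "gdhcf" → prefix "g" already present; 4 new (d, h, c, f)
  "gsoxlvwvsif" → prefix "gsox" already present; 7 new (l, v, w, v, s, i, f)
  "gstp" → prefix "gs" already present; 2 new (t, p)
  "qmsd" → prefix "q" already present; 3 new (m, s, d)
  "gstsm" → prefix "gst" already present; 2 new (s, m)
  "gsxsrhyfmyp" → prefix "gs" already present; 9 new (x, s, r, h, y, f, m, y, p)
Total nodes = 5 + 6 + 2 + 5 + 11 + 5 + 1 + 0 + 3 + 5 + 2 + 4 + 7 + 2 + 3 + 2 + 9 = 72

72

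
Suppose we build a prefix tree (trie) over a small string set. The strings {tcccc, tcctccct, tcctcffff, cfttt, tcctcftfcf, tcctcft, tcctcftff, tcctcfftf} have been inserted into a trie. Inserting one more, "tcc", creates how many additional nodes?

"tcc" is already a full path in the trie; only an end-marker is added.
No new nodes are needed: 0.

0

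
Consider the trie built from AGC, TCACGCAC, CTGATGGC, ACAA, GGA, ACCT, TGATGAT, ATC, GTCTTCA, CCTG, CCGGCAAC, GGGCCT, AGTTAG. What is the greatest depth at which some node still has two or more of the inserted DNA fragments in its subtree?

The deepest shared node is where two words last agree before diverging.
e.g. "ACAA" and "ACCT" share the prefix "AC" of length 2; no pair shares a longer one.
Longest shared-prefix length: 2

2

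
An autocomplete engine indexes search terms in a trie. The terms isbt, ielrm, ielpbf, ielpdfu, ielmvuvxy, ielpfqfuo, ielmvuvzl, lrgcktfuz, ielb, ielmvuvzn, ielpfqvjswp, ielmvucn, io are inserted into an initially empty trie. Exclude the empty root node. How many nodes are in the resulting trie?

46

Count nodes per top-level branch (shared prefixes stored once):
  'i'-branch (ielb, ielmvucn, ielmvuvxy, ielmvuvzl, ielmvuvzn, ielpbf, ielpdfu, ielpfqfuo, ielpfqvjswp, ielrm, io, isbt): 37 nodes
  'l'-branch (lrgcktfuz): 9 nodes
Sum: 46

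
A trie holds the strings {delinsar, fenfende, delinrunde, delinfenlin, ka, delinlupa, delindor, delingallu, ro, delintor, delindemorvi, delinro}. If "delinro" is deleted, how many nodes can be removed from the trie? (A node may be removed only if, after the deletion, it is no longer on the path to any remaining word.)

After clearing the end-marker at "delinro", prune upward until reaching a node still needed by another word.
The suffix "o" (1 node) is used only by "delinro"; the node for "delinr" still has the child "u", so pruning stops there.
Nodes removed: 1

1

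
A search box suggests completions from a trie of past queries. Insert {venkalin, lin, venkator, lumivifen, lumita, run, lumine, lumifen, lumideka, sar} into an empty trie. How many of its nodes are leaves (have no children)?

A leaf is a node with no children — equivalently, the end of a word that is not a proper prefix of any other stored word.
Those words: "lin", "lumideka", "lumifen", "lumine", "lumita", "lumivifen", "run", "sar", "venkalin", "venkator"
Leaf count: 10

10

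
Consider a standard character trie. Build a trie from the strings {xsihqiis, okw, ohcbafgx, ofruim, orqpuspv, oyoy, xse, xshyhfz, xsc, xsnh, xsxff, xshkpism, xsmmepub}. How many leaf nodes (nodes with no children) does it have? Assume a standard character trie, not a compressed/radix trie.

13

Leaves are exactly the stored words that no other stored word extends.
Those words: "ofruim", "ohcbafgx", "okw", "orqpuspv", "oyoy", "xsc", "xse", "xshkpism", "xshyhfz", "xsihqiis", "xsmmepub", "xsnh", "xsxff"
Leaf count: 13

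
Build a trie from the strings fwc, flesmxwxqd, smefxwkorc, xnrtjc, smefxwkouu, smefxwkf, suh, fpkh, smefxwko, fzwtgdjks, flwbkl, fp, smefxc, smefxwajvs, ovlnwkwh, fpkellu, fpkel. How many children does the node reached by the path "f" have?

The children of the "f" node are the distinct next characters among strings starting with "f".
Characters that immediately follow "f" among the stored strings: {l, p, w, z}.
That node has 4 child edges.

4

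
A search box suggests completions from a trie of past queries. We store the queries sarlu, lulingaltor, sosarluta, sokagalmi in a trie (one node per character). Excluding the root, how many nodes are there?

31

Count nodes per top-level branch (shared prefixes stored once):
  'l'-branch (lulingaltor): 11 nodes
  's'-branch (sarlu, sokagalmi, sosarluta): 20 nodes
Sum: 31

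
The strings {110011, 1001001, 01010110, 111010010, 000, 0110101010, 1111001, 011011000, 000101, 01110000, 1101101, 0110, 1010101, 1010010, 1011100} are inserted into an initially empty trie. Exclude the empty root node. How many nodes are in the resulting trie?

Count nodes per top-level branch (shared prefixes stored once):
  '0'-branch (000, 000101, 01010110, 0110, 0110101010, 011011000, 01110000): 30 nodes
  '1'-branch (1001001, 1010010, 1010101, 1011100, 110011, 1101101, 111010010, 1111001): 39 nodes
Sum: 69

69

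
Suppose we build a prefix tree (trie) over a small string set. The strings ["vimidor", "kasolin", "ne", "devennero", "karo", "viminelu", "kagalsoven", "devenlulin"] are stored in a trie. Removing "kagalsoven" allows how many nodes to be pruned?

8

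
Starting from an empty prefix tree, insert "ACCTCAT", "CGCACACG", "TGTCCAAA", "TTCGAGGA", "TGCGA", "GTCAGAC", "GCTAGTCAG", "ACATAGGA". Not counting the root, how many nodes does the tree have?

54

Trace insertions, counting only characters that open a new branch:
  "ACCTCAT" → 7 new (A, C, C, T, C, A, T)
  "CGCACACG" → 8 new (C, G, C, A, C, A, C, G)
  "TGTCCAAA" → 8 new (T, G, T, C, C, A, A, A)
  "TTCGAGGA" → prefix "T" already present; 7 new (T, C, G, A, G, G, A)
  "TGCGA" → prefix "TG" already present; 3 new (C, G, A)
  "GTCAGAC" → 7 new (G, T, C, A, G, A, C)
  "GCTAGTCAG" → prefix "G" already present; 8 new (C, T, A, G, T, C, A, G)
  "ACATAGGA" → prefix "AC" already present; 6 new (A, T, A, G, G, A)
Total nodes = 7 + 8 + 8 + 7 + 3 + 7 + 8 + 6 = 54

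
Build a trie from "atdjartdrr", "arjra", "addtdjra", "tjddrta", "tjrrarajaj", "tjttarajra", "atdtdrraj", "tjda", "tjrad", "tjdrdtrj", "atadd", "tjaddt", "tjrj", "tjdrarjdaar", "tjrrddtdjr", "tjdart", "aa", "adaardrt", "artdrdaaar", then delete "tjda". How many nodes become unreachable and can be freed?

0

After clearing the end-marker at "tjda", prune upward until reaching a node still needed by another word.
Every node on "tjda" is still needed (e.g. by "tjdart"), so nothing is freed.
Nodes removed: 0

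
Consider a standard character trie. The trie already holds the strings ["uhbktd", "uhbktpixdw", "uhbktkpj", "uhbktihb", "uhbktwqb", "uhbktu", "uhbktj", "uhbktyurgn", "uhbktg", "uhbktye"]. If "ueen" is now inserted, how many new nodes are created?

3

Walking "ueen" from the root, the first 1 characters ("u") follow existing edges; "e" is the first miss.
So 4 − 1 = 3 new nodes.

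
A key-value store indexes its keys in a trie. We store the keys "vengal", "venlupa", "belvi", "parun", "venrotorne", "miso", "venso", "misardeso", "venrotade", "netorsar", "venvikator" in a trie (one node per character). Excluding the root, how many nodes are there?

57

Insert word by word; a character creates a node only if that edge doesn't already exist:
  "vengal" → 6 new (v, e, n, g, a, l)
  "venlupa" → prefix "ven" already present; 4 new (l, u, p, a)
  "belvi" → 5 new (b, e, l, v, i)
  "parun" → 5 new (p, a, r, u, n)
  "venrotorne" → prefix "ven" already present; 7 new (r, o, t, o, r, n, e)
  "miso" → 4 new (m, i, s, o)
  "venso" → prefix "ven" already present; 2 new (s, o)
  "misardeso" → prefix "mis" already present; 6 new (a, r, d, e, s, o)
  "venrotade" → prefix "venrot" already present; 3 new (a, d, e)
  "netorsar" → 8 new (n, e, t, o, r, s, a, r)
  "venvikator" → prefix "ven" already present; 7 new (v, i, k, a, t, o, r)
Total nodes = 6 + 4 + 5 + 5 + 7 + 4 + 2 + 6 + 3 + 8 + 7 = 57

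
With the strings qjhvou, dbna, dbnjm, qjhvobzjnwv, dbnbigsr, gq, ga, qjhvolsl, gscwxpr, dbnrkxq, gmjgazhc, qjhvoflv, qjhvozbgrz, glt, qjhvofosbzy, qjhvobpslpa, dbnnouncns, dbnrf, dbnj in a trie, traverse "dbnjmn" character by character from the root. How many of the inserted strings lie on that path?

2

Traverse "dbnjmn" character by character; count nodes along the way that are marked as word ends.
Prefixes of the query that are stored words: "dbnj", "dbnjm"
Count: 2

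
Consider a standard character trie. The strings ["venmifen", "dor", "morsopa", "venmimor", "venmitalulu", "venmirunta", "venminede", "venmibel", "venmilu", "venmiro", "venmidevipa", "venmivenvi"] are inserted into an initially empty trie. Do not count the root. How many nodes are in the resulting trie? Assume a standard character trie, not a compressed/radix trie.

Insert word by word; a character creates a node only if that edge doesn't already exist:
  "venmifen" → 8 new (v, e, n, m, i, f, e, n)
  "dor" → 3 new (d, o, r)
  "morsopa" → 7 new (m, o, r, s, o, p, a)
  "venmimor" → prefix "venmi" already present; 3 new (m, o, r)
  "venmitalulu" → prefix "venmi" already present; 6 new (t, a, l, u, l, u)
  "venmirunta" → prefix "venmi" already present; 5 new (r, u, n, t, a)
  "venminede" → prefix "venmi" already present; 4 new (n, e, d, e)
  "venmibel" → prefix "venmi" already present; 3 new (b, e, l)
  "venmilu" → prefix "venmi" already present; 2 new (l, u)
  "venmiro" → prefix "venmir" already present; 1 new (o)
  "venmidevipa" → prefix "venmi" already present; 6 new (d, e, v, i, p, a)
  "venmivenvi" → prefix "venmi" already present; 5 new (v, e, n, v, i)
Total nodes = 8 + 3 + 7 + 3 + 6 + 5 + 4 + 3 + 2 + 1 + 6 + 5 = 53

53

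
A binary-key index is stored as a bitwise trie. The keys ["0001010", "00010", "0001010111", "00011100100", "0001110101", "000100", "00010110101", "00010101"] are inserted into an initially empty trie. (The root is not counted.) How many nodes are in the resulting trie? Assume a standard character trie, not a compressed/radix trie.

26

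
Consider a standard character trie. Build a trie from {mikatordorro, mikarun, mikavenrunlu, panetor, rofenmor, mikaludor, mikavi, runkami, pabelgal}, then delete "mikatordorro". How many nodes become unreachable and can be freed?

8

Walk "mikatordorro" from the leaf back toward the root, removing each node that no remaining word uses.
The suffix "tordorro" (8 nodes) is used only by "mikatordorro"; the node for "mika" still has the child "r", so pruning stops there.
Nodes removed: 8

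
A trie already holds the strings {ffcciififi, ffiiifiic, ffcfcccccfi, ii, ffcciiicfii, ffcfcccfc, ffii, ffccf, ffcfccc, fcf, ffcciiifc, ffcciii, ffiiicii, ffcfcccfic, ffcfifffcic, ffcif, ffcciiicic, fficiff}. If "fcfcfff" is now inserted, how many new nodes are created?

"fcf" is already a path in the trie; the remaining "cfff" must be added.
Each of the 4 remaining characters creates one node.

4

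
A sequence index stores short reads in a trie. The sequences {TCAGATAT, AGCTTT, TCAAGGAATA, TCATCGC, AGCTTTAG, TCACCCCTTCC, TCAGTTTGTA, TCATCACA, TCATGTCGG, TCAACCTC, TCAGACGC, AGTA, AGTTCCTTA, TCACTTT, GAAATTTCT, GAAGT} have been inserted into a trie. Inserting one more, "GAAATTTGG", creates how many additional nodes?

"GAAATTT" is already a path in the trie; the remaining "GG" must be added.
New nodes needed: |"GAAATTTGG"| − 7 = 9 − 7 = 2.

2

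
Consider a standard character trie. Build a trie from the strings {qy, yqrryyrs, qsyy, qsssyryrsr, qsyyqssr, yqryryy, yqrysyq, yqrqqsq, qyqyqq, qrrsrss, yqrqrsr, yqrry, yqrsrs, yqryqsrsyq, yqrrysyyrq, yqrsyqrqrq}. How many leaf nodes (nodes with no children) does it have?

Leaves are exactly the stored words that no other stored word extends.
Those words: "qrrsrss", "qsssyryrsr", "qsyyqssr", "qyqyqq", "yqrqqsq", "yqrqrsr", "yqrrysyyrq", "yqrryyrs", "yqrsrs", "yqrsyqrqrq", "yqryqsrsyq", "yqryryy", "yqrysyq"
Leaf count: 13

13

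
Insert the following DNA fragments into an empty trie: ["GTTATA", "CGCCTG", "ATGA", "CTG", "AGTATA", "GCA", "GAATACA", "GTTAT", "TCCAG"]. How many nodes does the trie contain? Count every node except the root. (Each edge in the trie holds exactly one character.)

36

Insert word by word; a character creates a node only if that edge doesn't already exist:
  "GTTATA" → 6 new (G, T, T, A, T, A)
  "CGCCTG" → 6 new (C, G, C, C, T, G)
  "ATGA" → 4 new (A, T, G, A)
  "CTG" → prefix "C" already present; 2 new (T, G)
  "AGTATA" → prefix "A" already present; 5 new (G, T, A, T, A)
  "GCA" → prefix "G" already present; 2 new (C, A)
  "GAATACA" → prefix "G" already present; 6 new (A, A, T, A, C, A)
  "GTTAT" → prefix "GTTAT" already present; 0 new (none)
  "TCCAG" → 5 new (T, C, C, A, G)
Total nodes = 6 + 6 + 4 + 2 + 5 + 2 + 6 + 0 + 5 = 36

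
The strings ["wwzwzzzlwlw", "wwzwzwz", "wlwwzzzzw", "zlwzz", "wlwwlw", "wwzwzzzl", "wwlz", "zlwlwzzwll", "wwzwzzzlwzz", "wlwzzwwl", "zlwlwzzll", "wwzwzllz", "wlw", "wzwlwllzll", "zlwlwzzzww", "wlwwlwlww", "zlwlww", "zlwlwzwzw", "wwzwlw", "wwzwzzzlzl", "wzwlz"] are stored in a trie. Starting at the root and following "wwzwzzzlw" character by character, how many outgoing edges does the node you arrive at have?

2

Walk "wwzwzzzlw" from the root, arriving at one node.
Distinct next characters after "wwzwzzzlw": l, z.
That node has 2 child edges.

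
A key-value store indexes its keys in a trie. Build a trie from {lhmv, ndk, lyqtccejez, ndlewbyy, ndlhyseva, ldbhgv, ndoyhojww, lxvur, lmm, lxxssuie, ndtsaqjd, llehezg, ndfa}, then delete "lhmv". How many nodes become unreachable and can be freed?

3

Walk "lhmv" from the leaf back toward the root, removing each node that no remaining word uses.
The suffix "hmv" (3 nodes) is used only by "lhmv"; the node for "l" still has the child "y", so pruning stops there.
Nodes removed: 3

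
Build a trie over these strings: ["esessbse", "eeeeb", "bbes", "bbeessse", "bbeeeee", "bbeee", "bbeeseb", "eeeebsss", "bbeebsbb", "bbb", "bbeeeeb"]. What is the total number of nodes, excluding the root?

35

For each word, the new-node count is its length minus the longest prefix already in the trie:
  "esessbse" → 8 new (e, s, e, s, s, b, s, e)
  "eeeeb" → prefix "e" already present; 4 new (e, e, e, b)
  "bbes" → 4 new (b, b, e, s)
  "bbeessse" → prefix "bbe" already present; 5 new (e, s, s, s, e)
  "bbeeeee" → prefix "bbee" already present; 3 new (e, e, e)
  "bbeee" → prefix "bbeee" already present; 0 new (none)
  "bbeeseb" → prefix "bbees" already present; 2 new (e, b)
  "eeeebsss" → prefix "eeeeb" already present; 3 new (s, s, s)
  "bbeebsbb" → prefix "bbee" already present; 4 new (b, s, b, b)
  "bbb" → prefix "bb" already present; 1 new (b)
  "bbeeeeb" → prefix "bbeeee" already present; 1 new (b)
Total nodes = 8 + 4 + 4 + 5 + 3 + 0 + 2 + 3 + 4 + 1 + 1 = 35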